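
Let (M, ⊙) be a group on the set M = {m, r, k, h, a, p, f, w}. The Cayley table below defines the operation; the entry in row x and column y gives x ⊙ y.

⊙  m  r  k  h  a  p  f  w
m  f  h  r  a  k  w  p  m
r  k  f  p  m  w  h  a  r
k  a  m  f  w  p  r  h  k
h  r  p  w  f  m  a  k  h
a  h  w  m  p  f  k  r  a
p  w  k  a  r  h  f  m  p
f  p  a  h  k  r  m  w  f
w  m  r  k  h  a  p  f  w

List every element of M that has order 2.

{f}

Identity is w. Compute the order of each non-identity element by repeated multiplication:
  m: m → f → p → w  (order 4)
  r: r → f → a → w  (order 4)
  k: k → f → h → w  (order 4)
  h: h → f → k → w  (order 4)
  a: a → f → r → w  (order 4)
  p: p → f → m → w  (order 4)
  f: f → w  (order 2)
Elements of order 2: {f}.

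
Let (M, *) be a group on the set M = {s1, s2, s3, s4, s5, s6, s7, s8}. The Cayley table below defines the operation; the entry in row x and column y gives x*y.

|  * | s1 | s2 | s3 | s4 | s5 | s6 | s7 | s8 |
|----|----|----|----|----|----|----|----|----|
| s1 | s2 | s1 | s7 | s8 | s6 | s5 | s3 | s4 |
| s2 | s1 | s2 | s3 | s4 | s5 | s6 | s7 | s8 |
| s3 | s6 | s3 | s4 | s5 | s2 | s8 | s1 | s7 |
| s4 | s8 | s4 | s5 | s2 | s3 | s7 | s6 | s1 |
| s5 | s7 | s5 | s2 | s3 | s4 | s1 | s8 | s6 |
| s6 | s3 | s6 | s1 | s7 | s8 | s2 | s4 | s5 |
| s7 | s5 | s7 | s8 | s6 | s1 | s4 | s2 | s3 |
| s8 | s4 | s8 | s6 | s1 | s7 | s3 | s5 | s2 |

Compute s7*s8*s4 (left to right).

s7*s8 = s3
s3*s4 = s5

s5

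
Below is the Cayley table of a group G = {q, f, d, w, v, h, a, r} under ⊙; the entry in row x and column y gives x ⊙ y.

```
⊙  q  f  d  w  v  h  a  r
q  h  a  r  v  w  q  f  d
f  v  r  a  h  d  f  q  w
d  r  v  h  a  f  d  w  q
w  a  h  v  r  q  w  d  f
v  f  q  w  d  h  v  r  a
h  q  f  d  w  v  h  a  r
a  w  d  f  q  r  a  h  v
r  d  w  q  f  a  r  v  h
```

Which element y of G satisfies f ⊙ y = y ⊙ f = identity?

w

First locate the identity: row h matches the header, so h is the identity.
Scan row f for h: f ⊙ w = h. Hence f^(-1) = w.
(Structurally, G here is isomorphic to the dihedral group D_4.)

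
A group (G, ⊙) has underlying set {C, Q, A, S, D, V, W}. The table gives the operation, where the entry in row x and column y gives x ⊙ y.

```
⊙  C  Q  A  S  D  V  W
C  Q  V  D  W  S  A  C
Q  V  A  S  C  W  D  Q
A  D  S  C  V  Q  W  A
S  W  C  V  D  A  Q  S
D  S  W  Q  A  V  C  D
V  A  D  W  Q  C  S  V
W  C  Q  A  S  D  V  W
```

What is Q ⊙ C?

V

Read row Q, column C: Q ⊙ C = V.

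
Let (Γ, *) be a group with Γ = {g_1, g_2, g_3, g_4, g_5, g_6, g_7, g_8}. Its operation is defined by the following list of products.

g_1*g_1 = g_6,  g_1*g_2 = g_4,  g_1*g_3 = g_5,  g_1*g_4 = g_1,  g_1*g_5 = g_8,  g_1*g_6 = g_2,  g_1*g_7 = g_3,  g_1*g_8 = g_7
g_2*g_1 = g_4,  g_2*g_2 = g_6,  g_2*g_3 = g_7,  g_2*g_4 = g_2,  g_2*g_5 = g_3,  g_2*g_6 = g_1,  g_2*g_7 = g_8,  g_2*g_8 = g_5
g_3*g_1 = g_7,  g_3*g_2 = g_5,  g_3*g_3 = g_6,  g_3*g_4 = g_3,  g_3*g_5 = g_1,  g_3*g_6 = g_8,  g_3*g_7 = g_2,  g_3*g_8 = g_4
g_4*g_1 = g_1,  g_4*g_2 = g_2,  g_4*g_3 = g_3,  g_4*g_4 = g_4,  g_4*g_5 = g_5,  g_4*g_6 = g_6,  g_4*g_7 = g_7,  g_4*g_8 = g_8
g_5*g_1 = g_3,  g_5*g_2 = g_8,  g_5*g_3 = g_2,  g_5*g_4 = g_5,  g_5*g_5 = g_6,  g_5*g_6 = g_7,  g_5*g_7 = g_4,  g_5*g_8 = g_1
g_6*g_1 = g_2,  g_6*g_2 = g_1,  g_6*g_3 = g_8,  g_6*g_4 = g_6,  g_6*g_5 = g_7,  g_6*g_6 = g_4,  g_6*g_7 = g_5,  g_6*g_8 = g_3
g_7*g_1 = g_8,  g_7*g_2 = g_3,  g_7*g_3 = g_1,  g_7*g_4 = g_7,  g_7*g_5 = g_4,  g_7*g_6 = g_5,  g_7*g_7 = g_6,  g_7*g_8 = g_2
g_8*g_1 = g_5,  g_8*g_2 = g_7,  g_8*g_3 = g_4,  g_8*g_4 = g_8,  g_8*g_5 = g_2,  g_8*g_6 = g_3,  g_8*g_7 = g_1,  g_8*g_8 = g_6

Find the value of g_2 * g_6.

g_1

Read row g_2, column g_6: g_2 * g_6 = g_1.
(Structurally, Γ here is isomorphic to the quaternion group Q_8.)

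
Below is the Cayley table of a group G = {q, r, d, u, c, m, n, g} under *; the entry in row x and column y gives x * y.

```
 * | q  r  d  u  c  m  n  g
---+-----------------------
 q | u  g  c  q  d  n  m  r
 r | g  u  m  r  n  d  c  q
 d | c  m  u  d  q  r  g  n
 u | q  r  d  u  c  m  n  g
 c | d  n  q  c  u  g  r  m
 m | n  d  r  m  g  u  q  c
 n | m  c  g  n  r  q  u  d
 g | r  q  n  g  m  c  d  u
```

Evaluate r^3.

r

r^1 = r
r^2 = r * r = u
r^3 = u * r = r
(Structurally, G here is isomorphic to the elementary abelian group (Z_2)^3.)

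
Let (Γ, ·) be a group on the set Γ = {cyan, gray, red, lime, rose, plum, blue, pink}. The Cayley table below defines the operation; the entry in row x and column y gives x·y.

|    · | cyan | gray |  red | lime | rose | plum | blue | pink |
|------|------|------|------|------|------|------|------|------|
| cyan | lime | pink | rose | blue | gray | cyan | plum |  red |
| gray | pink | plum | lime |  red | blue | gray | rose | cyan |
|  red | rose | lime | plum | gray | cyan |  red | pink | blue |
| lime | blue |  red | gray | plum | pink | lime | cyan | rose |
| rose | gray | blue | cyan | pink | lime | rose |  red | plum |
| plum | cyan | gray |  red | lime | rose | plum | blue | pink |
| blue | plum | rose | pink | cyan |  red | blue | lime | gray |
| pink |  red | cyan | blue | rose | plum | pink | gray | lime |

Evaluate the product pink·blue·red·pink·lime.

pink

pink·blue = gray
gray·red = lime
lime·pink = rose
rose·lime = pink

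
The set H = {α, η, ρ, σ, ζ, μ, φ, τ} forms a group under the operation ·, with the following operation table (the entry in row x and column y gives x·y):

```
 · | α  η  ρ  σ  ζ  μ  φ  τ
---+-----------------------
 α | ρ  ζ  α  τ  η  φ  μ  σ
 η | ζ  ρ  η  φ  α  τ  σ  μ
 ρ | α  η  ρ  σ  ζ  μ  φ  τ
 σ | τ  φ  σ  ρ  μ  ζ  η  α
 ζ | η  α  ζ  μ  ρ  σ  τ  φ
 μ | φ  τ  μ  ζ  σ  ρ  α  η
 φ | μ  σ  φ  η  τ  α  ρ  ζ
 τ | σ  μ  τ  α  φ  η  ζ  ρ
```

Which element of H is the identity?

ρ

The identity e satisfies e·x = x for all x, so its row in the table reproduces the column headers.
Row ρ reads: α, η, ρ, σ, ζ, μ, φ, τ — exactly the header order. So ρ is the identity.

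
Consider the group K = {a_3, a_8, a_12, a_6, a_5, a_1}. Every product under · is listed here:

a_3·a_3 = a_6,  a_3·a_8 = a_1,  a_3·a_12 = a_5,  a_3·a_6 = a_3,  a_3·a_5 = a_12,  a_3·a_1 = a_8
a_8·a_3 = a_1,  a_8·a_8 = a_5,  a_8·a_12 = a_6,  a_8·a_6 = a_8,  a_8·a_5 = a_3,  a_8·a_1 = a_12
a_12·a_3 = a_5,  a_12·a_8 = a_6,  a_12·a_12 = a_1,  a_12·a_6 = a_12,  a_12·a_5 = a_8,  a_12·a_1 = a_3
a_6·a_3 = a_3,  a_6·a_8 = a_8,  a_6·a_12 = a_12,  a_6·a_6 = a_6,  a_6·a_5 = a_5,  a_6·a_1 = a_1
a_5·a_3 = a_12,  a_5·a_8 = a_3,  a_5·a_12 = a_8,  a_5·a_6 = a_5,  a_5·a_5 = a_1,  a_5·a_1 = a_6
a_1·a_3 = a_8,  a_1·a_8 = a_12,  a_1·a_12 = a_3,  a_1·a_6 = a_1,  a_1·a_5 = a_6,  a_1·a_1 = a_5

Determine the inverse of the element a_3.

First locate the identity: row a_6 matches the header, so a_6 is the identity.
Scan row a_3 for a_6: a_3·a_3 = a_6. Hence a_3^(-1) = a_3.

a_3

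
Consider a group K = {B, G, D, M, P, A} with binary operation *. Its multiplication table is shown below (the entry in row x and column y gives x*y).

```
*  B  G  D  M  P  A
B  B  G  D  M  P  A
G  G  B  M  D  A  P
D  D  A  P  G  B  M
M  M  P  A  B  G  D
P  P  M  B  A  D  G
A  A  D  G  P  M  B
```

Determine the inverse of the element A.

A

First locate the identity: row B matches the header, so B is the identity.
Scan row A for B: A*A = B. Hence A^(-1) = A.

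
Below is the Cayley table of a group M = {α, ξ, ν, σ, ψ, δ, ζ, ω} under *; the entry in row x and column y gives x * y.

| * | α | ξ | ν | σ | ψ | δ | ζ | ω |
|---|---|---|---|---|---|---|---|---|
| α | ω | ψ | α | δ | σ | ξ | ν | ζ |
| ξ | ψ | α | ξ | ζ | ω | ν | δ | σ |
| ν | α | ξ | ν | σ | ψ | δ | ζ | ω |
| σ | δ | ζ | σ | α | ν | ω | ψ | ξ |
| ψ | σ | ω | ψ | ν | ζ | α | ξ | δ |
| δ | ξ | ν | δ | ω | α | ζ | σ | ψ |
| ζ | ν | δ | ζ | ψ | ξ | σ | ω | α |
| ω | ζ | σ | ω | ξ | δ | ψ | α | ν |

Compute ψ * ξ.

Read row ψ, column ξ: ψ * ξ = ω.

ω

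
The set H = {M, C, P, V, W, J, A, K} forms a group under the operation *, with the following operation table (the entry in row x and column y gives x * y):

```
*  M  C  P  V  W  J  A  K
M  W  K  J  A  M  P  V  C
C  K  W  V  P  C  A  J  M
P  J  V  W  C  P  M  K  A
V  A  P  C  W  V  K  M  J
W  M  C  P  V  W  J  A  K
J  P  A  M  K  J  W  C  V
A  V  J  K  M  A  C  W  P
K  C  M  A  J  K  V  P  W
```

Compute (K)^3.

K

K^1 = K
K^2 = K * K = W
K^3 = W * K = K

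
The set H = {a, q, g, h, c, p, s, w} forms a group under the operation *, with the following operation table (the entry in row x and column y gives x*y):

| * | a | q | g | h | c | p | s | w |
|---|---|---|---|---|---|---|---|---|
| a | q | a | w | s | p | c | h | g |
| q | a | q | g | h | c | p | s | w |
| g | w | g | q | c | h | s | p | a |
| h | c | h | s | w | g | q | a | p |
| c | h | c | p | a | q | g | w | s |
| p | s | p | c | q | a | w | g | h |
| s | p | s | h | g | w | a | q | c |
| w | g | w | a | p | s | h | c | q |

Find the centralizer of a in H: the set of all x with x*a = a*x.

Compare row a with column a entry by entry.
g*a = w = a*g, so g commutes with a.
p*a = s but a*p = c, so p does not.
Collecting the elements that commute with a: C(a) = {a, g, q, w}.

{a, g, q, w}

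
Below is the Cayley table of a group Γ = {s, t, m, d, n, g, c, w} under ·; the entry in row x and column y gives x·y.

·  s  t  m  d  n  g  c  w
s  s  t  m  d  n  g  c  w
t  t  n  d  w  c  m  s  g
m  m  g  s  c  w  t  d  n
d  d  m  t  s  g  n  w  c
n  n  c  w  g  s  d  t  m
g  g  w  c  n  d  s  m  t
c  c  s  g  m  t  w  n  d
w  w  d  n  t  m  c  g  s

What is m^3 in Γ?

m^1 = m
m^2 = m·m = s
m^3 = s·m = m

m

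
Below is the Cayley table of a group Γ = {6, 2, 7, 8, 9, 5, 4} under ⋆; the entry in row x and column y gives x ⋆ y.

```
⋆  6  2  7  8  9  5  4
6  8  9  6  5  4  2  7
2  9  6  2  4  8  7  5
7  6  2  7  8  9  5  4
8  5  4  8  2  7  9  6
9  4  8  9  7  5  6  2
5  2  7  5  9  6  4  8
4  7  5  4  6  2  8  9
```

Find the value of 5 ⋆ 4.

Read row 5, column 4: 5 ⋆ 4 = 8.

8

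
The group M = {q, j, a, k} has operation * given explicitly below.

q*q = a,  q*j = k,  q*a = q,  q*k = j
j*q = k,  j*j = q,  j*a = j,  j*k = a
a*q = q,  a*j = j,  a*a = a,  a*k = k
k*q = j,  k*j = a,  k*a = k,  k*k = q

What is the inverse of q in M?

First locate the identity: row a matches the header, so a is the identity.
Scan row q for a: q*q = a. Hence q^(-1) = q.

q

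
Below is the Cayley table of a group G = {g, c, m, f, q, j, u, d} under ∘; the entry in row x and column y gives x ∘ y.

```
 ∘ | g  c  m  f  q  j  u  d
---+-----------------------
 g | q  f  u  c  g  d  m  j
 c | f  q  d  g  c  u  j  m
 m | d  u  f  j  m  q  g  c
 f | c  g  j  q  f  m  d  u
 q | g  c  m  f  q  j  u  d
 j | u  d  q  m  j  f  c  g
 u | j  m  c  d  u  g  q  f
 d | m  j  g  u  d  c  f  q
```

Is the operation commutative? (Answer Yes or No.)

m ∘ u = g but u ∘ m = c.
Since m and u do not commute, G is not abelian.

No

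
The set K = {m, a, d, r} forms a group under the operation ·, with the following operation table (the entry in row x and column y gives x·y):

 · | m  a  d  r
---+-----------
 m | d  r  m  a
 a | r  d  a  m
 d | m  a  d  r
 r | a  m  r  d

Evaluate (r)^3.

r

r^1 = r
r^2 = r·r = d
r^3 = d·r = r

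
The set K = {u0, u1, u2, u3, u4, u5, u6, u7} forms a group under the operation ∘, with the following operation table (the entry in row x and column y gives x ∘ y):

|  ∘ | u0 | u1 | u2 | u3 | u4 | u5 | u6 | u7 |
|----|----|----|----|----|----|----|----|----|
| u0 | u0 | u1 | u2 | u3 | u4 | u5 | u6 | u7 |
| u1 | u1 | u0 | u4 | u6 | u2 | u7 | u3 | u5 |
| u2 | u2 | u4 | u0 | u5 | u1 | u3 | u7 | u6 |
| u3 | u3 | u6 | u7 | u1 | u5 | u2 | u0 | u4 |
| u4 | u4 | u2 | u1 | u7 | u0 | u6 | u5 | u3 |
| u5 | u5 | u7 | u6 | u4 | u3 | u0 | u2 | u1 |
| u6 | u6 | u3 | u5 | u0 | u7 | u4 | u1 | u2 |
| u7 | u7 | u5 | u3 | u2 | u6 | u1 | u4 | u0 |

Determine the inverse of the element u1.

u1

First locate the identity: row u0 matches the header, so u0 is the identity.
Scan row u1 for u0: u1 ∘ u1 = u0. Hence u1^(-1) = u1.
(Structurally, K here is isomorphic to the dihedral group D_4.)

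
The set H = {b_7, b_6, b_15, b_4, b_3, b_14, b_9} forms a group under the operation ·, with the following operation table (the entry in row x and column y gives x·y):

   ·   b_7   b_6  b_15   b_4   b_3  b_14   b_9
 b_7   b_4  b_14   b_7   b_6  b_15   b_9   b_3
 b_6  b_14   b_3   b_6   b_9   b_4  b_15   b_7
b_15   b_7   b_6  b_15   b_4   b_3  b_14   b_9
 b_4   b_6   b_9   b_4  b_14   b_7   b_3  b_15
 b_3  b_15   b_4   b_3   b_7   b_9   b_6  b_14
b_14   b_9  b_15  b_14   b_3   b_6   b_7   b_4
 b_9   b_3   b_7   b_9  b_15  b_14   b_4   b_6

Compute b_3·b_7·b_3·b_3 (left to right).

b_3·b_7 = b_15
b_15·b_3 = b_3
b_3·b_3 = b_9

b_9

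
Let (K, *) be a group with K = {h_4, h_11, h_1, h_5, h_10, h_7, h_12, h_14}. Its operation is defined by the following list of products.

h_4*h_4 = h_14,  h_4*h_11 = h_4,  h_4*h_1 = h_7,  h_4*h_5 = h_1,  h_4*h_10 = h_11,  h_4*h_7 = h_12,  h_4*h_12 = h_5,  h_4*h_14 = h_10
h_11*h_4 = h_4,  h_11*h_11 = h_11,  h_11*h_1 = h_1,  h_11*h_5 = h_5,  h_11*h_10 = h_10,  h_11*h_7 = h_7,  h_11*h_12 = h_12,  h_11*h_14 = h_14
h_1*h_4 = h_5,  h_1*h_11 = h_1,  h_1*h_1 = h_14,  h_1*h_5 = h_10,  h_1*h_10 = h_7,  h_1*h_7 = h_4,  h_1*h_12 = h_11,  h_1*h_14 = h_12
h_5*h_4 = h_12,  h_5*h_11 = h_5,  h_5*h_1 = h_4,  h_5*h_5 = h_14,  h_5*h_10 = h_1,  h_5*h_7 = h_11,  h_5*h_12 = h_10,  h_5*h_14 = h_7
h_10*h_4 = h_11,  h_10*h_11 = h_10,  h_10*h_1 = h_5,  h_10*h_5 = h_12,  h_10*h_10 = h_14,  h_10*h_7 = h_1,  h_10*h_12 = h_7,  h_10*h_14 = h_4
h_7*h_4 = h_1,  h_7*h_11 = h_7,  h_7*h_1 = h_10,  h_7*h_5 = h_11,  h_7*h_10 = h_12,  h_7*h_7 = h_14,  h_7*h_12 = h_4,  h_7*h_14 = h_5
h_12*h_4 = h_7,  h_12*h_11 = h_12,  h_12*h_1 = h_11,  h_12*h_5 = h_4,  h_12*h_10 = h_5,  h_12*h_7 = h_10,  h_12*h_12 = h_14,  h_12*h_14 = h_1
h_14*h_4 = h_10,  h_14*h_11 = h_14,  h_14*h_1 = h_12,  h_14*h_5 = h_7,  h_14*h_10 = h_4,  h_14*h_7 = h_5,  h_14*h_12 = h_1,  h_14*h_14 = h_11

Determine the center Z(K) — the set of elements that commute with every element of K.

An element z is central iff its row equals its column in the table.
For h_1: h_1*h_4 = h_5 ≠ h_7 = h_4*h_1, so h_1 ∉ Z.
Checking each element this way leaves Z(K) = {h_11, h_14}.

{h_11, h_14}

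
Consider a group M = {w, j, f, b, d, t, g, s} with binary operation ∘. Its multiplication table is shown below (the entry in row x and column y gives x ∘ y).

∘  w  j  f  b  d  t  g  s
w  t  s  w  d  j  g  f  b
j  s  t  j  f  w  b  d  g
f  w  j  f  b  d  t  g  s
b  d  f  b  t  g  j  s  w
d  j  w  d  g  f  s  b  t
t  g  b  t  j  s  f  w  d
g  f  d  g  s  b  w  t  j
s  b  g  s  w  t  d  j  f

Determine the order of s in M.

The identity element is f (its row matches the header).
s^1 = s
s^2 = s ∘ s = f
The first power of s equal to the identity is s^2, so ord(s) = 2.

2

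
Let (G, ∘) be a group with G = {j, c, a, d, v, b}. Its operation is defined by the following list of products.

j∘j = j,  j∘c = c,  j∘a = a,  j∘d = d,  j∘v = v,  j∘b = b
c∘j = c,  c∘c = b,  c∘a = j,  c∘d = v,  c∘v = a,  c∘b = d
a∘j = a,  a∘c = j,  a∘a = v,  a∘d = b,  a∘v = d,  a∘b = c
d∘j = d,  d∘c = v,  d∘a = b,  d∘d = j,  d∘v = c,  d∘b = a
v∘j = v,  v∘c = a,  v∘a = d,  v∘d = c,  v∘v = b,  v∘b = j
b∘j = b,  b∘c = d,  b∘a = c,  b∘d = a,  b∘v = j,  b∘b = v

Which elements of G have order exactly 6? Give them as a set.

{a, c}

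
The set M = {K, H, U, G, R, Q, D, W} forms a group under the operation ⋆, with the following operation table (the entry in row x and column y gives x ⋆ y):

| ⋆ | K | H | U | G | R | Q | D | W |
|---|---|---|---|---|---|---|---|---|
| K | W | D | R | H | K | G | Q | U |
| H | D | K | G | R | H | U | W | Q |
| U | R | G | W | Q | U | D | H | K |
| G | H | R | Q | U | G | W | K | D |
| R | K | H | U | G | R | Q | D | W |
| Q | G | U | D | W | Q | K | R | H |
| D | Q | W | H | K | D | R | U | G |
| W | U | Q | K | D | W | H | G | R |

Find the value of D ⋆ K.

Read row D, column K: D ⋆ K = Q.
(Structurally, M here is isomorphic to the cyclic group Z_8.)

Q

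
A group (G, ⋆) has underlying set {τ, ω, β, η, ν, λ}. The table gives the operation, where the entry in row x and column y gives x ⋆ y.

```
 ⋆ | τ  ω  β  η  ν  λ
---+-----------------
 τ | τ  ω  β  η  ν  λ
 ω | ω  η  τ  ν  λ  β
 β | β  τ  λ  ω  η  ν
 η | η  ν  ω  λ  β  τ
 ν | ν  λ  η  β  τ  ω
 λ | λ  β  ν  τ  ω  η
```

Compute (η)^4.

η

η^1 = η
η^2 = η ⋆ η = λ
η^3 = λ ⋆ η = τ
η^4 = τ ⋆ η = η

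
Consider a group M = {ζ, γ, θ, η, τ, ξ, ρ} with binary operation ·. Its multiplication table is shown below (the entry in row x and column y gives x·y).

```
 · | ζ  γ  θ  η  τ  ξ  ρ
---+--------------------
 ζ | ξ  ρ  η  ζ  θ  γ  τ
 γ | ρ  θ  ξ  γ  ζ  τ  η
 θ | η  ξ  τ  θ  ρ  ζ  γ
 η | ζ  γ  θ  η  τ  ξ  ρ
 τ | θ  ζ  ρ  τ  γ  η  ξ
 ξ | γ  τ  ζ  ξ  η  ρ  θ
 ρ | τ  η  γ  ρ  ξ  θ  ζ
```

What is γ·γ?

θ

Read row γ, column γ: γ·γ = θ.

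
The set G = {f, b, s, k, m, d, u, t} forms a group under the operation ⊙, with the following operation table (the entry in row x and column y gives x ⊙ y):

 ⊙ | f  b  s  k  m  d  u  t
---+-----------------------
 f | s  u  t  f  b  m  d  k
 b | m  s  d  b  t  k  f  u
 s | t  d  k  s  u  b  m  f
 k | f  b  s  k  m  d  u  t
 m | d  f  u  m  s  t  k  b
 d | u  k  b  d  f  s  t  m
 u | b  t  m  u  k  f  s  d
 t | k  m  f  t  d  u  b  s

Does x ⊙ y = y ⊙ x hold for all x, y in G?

d ⊙ t = m but t ⊙ d = u.
Since d and t do not commute, G is not abelian.

No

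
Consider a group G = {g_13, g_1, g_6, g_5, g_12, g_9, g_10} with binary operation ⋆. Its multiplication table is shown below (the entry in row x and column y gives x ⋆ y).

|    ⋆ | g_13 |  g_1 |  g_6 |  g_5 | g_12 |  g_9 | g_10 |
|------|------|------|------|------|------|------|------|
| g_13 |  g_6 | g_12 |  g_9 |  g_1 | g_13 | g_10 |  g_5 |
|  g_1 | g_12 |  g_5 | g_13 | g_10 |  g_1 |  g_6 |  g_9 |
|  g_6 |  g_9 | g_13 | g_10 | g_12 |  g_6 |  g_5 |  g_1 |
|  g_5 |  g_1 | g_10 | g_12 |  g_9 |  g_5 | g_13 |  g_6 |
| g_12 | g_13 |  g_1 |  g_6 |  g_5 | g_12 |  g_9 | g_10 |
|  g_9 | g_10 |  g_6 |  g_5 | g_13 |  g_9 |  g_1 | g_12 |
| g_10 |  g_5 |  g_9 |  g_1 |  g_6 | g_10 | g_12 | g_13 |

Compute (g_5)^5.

g_10

g_5^1 = g_5
g_5^2 = g_5 ⋆ g_5 = g_9
g_5^3 = g_9 ⋆ g_5 = g_13
g_5^4 = g_13 ⋆ g_5 = g_1
g_5^5 = g_1 ⋆ g_5 = g_10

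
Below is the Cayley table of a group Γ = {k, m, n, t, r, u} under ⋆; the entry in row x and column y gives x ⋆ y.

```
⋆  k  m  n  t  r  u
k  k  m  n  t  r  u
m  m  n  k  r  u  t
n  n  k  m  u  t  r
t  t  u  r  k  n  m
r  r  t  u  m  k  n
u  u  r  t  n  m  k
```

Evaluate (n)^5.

n^1 = n
n^2 = n ⋆ n = m
n^3 = m ⋆ n = k
n^4 = k ⋆ n = n
n^5 = n ⋆ n = m

m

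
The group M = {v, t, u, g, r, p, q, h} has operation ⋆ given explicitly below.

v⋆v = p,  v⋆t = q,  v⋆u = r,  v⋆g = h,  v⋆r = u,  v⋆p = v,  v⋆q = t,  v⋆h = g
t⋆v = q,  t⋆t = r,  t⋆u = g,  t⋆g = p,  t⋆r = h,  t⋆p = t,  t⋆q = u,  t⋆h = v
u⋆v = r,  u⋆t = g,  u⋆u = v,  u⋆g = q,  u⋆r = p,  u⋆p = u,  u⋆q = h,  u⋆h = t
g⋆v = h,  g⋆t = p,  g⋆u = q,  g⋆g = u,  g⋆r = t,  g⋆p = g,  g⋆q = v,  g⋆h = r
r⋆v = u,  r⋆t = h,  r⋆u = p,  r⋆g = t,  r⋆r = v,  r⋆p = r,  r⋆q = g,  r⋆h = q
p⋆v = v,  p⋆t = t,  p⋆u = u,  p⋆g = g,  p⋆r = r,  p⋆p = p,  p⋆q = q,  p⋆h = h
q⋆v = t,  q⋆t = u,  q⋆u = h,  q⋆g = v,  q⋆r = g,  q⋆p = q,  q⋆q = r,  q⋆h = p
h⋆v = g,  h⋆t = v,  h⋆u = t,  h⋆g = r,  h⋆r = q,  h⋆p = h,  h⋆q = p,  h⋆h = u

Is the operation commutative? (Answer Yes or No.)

Check whether the table is symmetric across its main diagonal.
Every entry (row x, col y) equals the entry (row y, col x), so M is abelian.

Yes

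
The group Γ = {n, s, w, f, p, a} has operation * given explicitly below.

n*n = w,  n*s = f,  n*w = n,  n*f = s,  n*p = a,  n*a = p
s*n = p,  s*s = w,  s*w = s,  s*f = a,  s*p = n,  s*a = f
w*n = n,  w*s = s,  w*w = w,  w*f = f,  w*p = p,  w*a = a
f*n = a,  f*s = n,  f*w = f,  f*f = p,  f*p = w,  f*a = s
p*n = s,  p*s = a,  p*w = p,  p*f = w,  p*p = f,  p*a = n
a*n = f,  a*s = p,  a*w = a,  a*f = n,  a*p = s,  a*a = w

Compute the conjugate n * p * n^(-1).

The identity is w. In row n, the entry w sits in column n, so n^(-1) = n.
n * p = a
a * n = f

f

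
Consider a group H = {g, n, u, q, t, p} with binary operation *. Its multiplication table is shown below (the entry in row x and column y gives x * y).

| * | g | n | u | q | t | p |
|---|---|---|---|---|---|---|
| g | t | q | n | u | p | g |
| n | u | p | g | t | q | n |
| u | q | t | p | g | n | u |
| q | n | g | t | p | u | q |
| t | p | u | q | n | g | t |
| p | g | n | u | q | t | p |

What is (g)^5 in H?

t

g^1 = g
g^2 = g * g = t
g^3 = t * g = p
g^4 = p * g = g
g^5 = g * g = t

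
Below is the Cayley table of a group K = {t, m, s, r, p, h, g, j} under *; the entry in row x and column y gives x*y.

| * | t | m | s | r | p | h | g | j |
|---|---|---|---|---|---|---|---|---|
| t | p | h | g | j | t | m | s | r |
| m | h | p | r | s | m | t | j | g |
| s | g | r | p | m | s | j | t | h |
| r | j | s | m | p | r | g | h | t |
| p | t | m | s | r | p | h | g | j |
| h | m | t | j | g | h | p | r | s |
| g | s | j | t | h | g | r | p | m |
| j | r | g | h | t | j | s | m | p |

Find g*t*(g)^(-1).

t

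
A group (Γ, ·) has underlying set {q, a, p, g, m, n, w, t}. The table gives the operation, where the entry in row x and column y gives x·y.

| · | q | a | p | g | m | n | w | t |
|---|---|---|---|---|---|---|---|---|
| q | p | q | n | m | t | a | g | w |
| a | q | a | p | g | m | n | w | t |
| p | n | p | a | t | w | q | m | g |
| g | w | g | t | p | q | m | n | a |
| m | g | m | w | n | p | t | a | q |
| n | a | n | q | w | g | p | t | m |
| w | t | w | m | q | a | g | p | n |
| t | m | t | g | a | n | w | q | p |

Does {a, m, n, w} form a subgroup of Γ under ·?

m·m = p, which is not in {a, m, n, w}.
The subset is not closed under ·, so it is not a subgroup.

No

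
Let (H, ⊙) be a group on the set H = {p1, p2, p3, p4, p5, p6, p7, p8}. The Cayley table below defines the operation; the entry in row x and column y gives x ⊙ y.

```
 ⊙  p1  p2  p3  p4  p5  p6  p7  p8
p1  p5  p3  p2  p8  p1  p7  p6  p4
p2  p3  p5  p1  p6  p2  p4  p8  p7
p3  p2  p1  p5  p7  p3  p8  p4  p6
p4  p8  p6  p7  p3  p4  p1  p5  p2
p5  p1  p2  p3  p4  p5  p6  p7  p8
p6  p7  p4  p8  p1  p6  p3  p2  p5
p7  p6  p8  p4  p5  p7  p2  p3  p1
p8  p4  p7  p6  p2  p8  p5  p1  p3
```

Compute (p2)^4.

p5

p2^1 = p2
p2^2 = p2 ⊙ p2 = p5
p2^3 = p5 ⊙ p2 = p2
p2^4 = p2 ⊙ p2 = p5
(Structurally, H here is isomorphic to Z_2 x Z_4.)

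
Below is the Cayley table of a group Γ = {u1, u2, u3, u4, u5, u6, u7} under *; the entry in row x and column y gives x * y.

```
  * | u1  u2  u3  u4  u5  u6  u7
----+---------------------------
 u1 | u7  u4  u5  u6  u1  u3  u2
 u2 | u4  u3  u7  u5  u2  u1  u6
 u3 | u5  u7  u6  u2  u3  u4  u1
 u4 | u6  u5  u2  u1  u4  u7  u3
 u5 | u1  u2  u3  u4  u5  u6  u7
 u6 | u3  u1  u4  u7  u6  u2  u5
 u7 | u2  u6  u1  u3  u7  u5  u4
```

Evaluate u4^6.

u4^1 = u4
u4^2 = u4 * u4 = u1
u4^3 = u1 * u4 = u6
u4^4 = u6 * u4 = u7
u4^5 = u7 * u4 = u3
u4^6 = u3 * u4 = u2

u2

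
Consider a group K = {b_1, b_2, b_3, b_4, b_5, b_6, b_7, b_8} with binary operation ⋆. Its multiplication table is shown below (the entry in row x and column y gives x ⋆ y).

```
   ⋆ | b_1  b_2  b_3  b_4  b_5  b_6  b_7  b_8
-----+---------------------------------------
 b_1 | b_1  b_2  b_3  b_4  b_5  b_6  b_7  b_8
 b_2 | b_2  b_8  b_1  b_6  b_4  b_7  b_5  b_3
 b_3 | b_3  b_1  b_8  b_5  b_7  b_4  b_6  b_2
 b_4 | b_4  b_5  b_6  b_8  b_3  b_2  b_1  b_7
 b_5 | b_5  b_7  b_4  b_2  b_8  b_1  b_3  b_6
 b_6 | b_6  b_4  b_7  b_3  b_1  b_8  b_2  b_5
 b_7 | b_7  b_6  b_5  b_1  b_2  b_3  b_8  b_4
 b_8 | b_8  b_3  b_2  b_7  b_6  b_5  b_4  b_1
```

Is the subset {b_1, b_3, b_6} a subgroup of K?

b_3 ⋆ b_3 = b_8, which is not in {b_1, b_3, b_6}.
The subset is not closed under ⋆, so it is not a subgroup.

No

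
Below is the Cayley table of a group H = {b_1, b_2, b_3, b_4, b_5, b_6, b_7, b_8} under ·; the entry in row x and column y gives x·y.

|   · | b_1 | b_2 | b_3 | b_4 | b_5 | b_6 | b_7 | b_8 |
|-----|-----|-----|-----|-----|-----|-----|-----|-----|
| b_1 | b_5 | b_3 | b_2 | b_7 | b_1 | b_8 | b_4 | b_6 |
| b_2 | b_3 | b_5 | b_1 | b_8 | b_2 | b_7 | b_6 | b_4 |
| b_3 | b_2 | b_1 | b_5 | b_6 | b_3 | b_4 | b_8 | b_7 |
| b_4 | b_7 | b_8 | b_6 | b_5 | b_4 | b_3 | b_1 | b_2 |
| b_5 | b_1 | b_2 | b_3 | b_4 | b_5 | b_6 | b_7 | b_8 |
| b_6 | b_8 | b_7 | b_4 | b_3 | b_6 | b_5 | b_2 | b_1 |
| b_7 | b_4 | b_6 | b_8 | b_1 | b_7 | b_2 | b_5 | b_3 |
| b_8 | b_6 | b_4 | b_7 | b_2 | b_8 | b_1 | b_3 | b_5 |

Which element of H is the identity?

The identity e satisfies e·x = x for all x, so its row in the table reproduces the column headers.
Row b_5 reads: b_1, b_2, b_3, b_4, b_5, b_6, b_7, b_8 — exactly the header order. So b_5 is the identity.
(Structurally, H here is isomorphic to the elementary abelian group (Z_2)^3.)

b_5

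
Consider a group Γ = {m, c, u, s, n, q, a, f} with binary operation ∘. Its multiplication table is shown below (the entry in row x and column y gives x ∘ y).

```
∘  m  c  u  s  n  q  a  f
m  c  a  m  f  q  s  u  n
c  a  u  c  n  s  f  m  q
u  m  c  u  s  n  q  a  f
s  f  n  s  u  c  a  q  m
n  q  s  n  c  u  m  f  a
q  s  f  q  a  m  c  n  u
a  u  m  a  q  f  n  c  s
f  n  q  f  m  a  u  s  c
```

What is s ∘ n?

Read row s, column n: s ∘ n = c.

c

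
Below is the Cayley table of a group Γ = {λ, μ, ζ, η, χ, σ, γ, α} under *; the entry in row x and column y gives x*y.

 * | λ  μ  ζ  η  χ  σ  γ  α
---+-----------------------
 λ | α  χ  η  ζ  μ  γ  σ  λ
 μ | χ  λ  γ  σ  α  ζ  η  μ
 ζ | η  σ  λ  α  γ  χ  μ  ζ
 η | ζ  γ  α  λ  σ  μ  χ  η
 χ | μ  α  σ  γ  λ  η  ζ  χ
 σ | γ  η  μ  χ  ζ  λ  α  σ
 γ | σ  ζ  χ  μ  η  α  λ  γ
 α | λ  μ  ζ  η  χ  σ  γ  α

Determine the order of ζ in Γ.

4

The identity element is α (its row matches the header).
ζ^1 = ζ
ζ^2 = ζ*ζ = λ
ζ^3 = λ*ζ = η
ζ^4 = η*ζ = α
The first power of ζ equal to the identity is ζ^4, so ord(ζ) = 4.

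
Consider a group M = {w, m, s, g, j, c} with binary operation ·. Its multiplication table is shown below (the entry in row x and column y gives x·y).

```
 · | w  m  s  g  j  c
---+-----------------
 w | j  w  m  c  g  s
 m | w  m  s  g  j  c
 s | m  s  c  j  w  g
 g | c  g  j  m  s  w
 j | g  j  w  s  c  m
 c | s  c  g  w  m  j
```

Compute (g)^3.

g

g^1 = g
g^2 = g·g = m
g^3 = m·g = g
(Structurally, M here is isomorphic to the cyclic group Z_6.)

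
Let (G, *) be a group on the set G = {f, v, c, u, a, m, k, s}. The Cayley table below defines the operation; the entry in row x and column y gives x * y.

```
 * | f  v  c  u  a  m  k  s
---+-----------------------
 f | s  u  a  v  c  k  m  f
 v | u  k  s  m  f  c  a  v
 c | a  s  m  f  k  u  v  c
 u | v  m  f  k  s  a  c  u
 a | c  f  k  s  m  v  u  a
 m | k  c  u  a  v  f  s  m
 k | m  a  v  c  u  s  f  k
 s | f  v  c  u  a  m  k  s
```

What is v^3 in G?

a

v^1 = v
v^2 = v * v = k
v^3 = k * v = a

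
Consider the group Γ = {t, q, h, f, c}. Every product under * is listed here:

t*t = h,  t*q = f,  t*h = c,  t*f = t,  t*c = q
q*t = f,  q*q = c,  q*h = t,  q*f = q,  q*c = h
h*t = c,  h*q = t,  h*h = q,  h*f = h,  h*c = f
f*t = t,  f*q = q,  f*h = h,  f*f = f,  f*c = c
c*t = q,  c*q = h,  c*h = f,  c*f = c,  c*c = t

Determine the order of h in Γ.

The identity element is f (its row matches the header).
h^1 = h
h^2 = h * h = q
h^3 = q * h = t
h^4 = t * h = c
h^5 = c * h = f
The first power of h equal to the identity is h^5, so ord(h) = 5.

5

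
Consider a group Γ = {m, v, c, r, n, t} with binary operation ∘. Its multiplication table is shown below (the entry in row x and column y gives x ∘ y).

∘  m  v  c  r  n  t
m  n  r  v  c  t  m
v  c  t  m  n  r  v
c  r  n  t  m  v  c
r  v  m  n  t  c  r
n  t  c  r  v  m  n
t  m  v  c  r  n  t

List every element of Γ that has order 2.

{c, r, v}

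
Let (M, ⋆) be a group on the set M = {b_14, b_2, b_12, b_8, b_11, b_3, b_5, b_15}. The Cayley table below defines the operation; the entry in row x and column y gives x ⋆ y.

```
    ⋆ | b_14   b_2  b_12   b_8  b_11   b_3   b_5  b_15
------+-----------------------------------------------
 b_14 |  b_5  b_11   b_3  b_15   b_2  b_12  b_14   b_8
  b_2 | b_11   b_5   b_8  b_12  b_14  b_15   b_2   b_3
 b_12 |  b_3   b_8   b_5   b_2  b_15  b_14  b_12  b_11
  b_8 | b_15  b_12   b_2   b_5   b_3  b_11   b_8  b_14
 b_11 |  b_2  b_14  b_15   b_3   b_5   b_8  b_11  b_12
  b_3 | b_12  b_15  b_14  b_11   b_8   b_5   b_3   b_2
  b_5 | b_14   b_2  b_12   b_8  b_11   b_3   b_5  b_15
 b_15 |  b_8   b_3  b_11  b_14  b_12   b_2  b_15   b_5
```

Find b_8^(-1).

First locate the identity: row b_5 matches the header, so b_5 is the identity.
Scan row b_8 for b_5: b_8 ⋆ b_8 = b_5. Hence b_8^(-1) = b_8.

b_8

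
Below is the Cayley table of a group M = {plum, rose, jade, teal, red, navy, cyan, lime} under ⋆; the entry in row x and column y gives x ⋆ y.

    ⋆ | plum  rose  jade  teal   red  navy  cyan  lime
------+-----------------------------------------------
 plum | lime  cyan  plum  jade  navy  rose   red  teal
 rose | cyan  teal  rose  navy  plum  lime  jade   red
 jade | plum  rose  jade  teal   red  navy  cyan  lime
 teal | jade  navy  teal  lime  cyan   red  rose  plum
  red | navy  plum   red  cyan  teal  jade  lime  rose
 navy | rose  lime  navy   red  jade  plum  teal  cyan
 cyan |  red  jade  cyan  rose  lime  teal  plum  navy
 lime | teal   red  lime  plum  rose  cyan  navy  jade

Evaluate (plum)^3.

teal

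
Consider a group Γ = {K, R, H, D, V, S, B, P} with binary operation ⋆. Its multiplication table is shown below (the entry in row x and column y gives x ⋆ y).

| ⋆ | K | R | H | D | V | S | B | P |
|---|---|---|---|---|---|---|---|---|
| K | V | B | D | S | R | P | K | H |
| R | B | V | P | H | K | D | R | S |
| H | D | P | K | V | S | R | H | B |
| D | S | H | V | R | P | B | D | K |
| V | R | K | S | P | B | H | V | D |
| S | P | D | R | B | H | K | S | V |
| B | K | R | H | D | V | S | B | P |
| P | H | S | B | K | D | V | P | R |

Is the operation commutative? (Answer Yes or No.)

Yes

Check whether the table is symmetric across its main diagonal.
Every entry (row x, col y) equals the entry (row y, col x), so Γ is abelian.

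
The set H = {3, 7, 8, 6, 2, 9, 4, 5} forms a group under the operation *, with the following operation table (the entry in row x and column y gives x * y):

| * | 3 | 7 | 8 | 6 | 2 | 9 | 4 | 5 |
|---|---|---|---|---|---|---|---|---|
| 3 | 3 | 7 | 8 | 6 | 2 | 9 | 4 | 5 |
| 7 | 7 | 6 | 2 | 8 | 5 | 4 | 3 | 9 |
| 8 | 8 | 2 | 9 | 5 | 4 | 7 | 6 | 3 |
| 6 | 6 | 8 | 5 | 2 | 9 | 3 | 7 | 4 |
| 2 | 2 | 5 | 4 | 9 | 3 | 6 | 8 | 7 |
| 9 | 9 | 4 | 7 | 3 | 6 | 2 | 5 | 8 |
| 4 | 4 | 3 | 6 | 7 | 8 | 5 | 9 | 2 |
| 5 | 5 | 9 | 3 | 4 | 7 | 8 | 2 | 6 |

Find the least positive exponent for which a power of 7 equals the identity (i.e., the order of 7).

8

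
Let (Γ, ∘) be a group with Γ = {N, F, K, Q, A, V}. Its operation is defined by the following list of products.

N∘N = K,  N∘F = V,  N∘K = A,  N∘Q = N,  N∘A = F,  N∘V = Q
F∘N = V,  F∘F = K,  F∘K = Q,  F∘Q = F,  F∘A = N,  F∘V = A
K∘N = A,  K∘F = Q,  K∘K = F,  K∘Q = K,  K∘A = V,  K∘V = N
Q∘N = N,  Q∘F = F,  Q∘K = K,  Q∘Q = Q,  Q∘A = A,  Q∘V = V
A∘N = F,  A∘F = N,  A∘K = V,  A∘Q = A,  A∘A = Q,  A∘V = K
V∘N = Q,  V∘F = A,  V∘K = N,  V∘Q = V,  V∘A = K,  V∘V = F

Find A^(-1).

A

First locate the identity: row Q matches the header, so Q is the identity.
Scan row A for Q: A ∘ A = Q. Hence A^(-1) = A.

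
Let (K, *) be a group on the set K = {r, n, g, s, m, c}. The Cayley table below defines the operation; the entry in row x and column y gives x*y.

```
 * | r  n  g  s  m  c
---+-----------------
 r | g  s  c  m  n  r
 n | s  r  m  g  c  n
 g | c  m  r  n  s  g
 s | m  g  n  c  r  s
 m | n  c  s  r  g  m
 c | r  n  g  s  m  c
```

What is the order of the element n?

6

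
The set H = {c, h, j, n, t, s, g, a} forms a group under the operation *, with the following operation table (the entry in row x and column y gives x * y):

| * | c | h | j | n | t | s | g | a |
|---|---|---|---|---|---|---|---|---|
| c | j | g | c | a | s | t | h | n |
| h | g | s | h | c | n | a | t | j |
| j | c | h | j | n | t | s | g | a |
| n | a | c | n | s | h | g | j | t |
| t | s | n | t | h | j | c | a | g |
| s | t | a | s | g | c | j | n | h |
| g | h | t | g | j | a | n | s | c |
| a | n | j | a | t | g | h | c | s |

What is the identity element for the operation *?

j

The identity e satisfies e * x = x for all x, so its row in the table reproduces the column headers.
Row j reads: c, h, j, n, t, s, g, a — exactly the header order. So j is the identity.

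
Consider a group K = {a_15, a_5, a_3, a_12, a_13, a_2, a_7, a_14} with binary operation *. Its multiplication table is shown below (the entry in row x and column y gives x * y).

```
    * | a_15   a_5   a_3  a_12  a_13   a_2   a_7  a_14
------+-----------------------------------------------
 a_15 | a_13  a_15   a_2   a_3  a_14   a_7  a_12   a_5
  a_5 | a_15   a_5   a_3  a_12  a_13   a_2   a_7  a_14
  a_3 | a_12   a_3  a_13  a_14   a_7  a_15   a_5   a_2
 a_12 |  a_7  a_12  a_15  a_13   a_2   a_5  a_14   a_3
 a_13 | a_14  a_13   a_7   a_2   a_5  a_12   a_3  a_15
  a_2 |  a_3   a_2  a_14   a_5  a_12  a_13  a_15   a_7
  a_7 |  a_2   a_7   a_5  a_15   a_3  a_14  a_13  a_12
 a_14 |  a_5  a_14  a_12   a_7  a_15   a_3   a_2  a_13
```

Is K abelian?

No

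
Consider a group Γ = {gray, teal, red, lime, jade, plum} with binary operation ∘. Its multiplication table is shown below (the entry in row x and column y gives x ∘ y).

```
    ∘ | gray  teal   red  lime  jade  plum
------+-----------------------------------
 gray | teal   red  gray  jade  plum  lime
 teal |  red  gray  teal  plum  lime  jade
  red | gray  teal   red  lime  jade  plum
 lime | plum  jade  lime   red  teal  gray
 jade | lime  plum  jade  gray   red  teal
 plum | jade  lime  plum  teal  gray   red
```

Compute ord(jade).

The identity element is red (its row matches the header).
jade^1 = jade
jade^2 = jade ∘ jade = red
The first power of jade equal to the identity is jade^2, so ord(jade) = 2.
(Structurally, Γ here is isomorphic to the symmetric group S_3.)

2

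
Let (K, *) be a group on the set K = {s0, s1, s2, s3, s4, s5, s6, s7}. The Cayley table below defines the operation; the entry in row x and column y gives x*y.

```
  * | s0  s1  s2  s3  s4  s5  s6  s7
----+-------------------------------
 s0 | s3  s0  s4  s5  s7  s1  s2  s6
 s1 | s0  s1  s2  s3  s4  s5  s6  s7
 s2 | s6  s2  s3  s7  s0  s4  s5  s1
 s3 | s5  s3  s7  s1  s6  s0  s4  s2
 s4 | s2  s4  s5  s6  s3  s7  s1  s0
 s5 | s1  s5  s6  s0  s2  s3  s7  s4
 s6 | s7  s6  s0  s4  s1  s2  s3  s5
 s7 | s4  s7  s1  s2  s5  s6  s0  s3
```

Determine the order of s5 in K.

The identity element is s1 (its row matches the header).
s5^1 = s5
s5^2 = s5*s5 = s3
s5^3 = s3*s5 = s0
s5^4 = s0*s5 = s1
The first power of s5 equal to the identity is s5^4, so ord(s5) = 4.
(Structurally, K here is isomorphic to the quaternion group Q_8.)

4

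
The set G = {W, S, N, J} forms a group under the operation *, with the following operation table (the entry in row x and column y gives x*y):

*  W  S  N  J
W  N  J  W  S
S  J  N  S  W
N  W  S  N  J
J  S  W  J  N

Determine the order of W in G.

The identity element is N (its row matches the header).
W^1 = W
W^2 = W*W = N
The first power of W equal to the identity is W^2, so ord(W) = 2.

2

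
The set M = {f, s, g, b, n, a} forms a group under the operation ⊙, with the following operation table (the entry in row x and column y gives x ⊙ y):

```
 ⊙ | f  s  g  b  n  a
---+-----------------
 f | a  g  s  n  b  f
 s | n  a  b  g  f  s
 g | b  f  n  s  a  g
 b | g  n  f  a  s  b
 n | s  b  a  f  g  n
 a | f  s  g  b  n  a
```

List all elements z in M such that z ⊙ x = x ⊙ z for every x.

{a}

An element z is central iff its row equals its column in the table.
For b: b ⊙ g = f ≠ s = g ⊙ b, so b ∉ Z.
Checking each element this way leaves Z(M) = {a}.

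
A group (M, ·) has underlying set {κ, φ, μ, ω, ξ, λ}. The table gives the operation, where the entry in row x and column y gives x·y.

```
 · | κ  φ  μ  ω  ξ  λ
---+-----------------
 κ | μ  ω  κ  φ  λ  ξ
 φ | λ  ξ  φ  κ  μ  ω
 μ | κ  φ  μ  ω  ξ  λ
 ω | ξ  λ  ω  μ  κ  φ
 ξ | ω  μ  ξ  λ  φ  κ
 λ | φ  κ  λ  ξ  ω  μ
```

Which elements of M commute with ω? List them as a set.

{μ, ω}

Compare row ω with column ω entry by entry.
κ·ω = φ but ω·κ = ξ, so κ does not.
Collecting the elements that commute with ω: C(ω) = {μ, ω}.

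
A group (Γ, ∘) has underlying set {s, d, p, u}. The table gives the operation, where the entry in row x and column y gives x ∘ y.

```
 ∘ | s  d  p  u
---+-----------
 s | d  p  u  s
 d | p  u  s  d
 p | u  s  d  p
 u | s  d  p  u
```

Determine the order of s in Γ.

The identity element is u (its row matches the header).
s^1 = s
s^2 = s ∘ s = d
s^3 = d ∘ s = p
s^4 = p ∘ s = u
The first power of s equal to the identity is s^4, so ord(s) = 4.
(Structurally, Γ here is isomorphic to the cyclic group Z_4.)

4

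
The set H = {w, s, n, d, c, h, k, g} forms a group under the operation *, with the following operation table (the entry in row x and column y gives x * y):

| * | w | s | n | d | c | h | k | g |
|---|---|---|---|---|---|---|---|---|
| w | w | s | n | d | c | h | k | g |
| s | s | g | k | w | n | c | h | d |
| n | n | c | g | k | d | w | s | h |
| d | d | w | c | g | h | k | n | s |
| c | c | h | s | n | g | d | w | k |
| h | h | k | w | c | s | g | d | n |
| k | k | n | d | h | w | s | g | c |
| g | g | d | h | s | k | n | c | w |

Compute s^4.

s^1 = s
s^2 = s * s = g
s^3 = g * s = d
s^4 = d * s = w
(Structurally, H here is isomorphic to the quaternion group Q_8.)

w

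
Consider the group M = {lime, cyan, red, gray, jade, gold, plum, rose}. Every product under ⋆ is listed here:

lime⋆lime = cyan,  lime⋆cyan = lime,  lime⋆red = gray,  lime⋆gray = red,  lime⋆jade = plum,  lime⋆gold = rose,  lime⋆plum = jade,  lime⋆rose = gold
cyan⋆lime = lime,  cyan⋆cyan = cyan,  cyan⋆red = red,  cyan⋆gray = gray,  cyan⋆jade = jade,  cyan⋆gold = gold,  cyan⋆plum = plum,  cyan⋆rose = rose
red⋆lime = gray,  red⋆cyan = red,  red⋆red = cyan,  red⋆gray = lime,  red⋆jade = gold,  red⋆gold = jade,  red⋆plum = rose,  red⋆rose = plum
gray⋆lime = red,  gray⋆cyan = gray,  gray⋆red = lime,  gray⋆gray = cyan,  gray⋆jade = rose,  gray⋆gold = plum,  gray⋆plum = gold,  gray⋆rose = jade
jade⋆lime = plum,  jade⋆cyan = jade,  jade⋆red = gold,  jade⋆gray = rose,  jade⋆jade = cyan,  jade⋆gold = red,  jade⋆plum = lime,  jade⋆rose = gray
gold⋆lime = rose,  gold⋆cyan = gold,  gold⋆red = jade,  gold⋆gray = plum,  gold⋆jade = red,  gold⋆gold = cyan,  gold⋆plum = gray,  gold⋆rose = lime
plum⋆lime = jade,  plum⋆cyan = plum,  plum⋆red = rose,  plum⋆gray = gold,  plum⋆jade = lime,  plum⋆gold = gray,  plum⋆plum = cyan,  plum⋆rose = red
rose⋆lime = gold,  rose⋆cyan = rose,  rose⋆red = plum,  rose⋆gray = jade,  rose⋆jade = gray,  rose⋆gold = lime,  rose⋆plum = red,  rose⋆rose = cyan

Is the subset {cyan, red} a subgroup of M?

Yes

{cyan, red} contains the identity cyan.
Checking products: every product of two elements of {cyan, red} (read from the table) lies in {cyan, red}, so the set is closed.
In a finite group, a nonempty closed subset is a subgroup. So {cyan, red} ≤ M.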